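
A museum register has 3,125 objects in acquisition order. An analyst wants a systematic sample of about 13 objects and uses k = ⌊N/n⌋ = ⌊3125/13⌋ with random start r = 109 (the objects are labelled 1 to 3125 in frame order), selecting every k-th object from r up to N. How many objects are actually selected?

k = ⌊3125/13⌋ = 240
Achieved size = ⌊(3125 − 109)/240⌋ + 1 = ⌊3016/240⌋ + 1 = 12 + 1 = 13
(last selection: 109 + 12×240 = 2989 ≤ 3125; next would be 3229 > 3125)

13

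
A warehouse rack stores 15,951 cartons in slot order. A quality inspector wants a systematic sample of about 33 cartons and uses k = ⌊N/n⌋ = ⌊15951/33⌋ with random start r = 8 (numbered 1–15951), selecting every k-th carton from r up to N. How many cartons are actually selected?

34

k = ⌊15951/33⌋ = 483
Achieved size = ⌊(15951 − 8)/483⌋ + 1 = ⌊15943/483⌋ + 1 = 33 + 1 = 34
(last selection: 8 + 33×483 = 15947 ≤ 15951; next would be 16430 > 15951)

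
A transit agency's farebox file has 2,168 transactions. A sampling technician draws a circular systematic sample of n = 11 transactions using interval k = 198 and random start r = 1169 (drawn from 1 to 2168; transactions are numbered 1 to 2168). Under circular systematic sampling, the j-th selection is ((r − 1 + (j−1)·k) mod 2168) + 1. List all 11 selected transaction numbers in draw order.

1169, 1367, 1565, 1763, 1961, 2159, 189, 387, 585, 783, 981

Selection 1: 1169
Selection 2: 1169 + 198 = 1367
Selection 3: 1367 + 198 = 1565
Selection 4: 1565 + 198 = 1763
Selection 5: 1763 + 198 = 1961
Selection 6: 1961 + 198 = 2159
Selection 7: 2159 + 198 = 2357 → 2357 − 2168 = 189
Selection 8: 189 + 198 = 387
Selection 9: 387 + 198 = 585
Selection 10: 585 + 198 = 783
Selection 11: 783 + 198 = 981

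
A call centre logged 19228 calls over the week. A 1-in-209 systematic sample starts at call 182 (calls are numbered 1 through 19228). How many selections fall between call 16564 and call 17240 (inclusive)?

k = 209
First selection ≥ 16564: 182 + ⌈(16564−182)/209⌉·209 = 182 + 79×209 = 16693
Last selection ≤ 17240: 182 + ⌊(17240−182)/209⌋·209 = 182 + 81×209 = 17111
Count = 81 − 79 + 1 = 3

3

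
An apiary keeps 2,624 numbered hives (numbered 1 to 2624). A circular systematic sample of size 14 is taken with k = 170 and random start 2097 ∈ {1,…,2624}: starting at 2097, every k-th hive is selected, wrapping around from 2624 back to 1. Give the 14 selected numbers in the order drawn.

2097, 2267, 2437, 2607, 153, 323, 493, 663, 833, 1003, 1173, 1343, 1513, 1683

Selection 1: 2097
Selection 2: 2097 + 170 = 2267
Selection 3: 2267 + 170 = 2437
Selection 4: 2437 + 170 = 2607
Selection 5: 2607 + 170 = 2777 → 2777 − 2624 = 153
Selection 6: 153 + 170 = 323
Selection 7: 323 + 170 = 493
Selection 8: 493 + 170 = 663
Selection 9: 663 + 170 = 833
Selection 10: 833 + 170 = 1003
Selection 11: 1003 + 170 = 1173
Selection 12: 1173 + 170 = 1343
Selection 13: 1343 + 170 = 1513
Selection 14: 1513 + 170 = 1683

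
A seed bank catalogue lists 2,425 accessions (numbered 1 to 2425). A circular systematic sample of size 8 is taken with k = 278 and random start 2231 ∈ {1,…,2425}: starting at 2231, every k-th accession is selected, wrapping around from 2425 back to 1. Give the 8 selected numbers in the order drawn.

Selection 1: 2231
Selection 2: 2231 + 278 = 2509 → 2509 − 2425 = 84
Selection 3: 84 + 278 = 362
Selection 4: 362 + 278 = 640
Selection 5: 640 + 278 = 918
Selection 6: 918 + 278 = 1196
Selection 7: 1196 + 278 = 1474
Selection 8: 1474 + 278 = 1752

2231, 84, 362, 640, 918, 1196, 1474, 1752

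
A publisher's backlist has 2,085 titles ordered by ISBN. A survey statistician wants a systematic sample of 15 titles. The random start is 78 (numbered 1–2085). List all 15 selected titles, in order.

78, 217, 356, 495, 634, 773, 912, 1051, 1190, 1329, 1468, 1607, 1746, 1885, 2024

k = N/n = 2085/15 = 139
title 1: 78
title 2: 78 + 139 = 217
title 3: 217 + 139 = 356
title 4: 356 + 139 = 495
title 5: 495 + 139 = 634
title 6: 634 + 139 = 773
title 7: 773 + 139 = 912
title 8: 912 + 139 = 1051
title 9: 1051 + 139 = 1190
title 10: 1190 + 139 = 1329
title 11: 1329 + 139 = 1468
title 12: 1468 + 139 = 1607
title 13: 1607 + 139 = 1746
title 14: 1746 + 139 = 1885
title 15: 1885 + 139 = 2024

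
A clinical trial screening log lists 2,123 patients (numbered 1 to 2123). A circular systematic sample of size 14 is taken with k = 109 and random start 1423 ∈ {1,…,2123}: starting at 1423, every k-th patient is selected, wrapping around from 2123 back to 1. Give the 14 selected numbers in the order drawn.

Selection 1: 1423
Selection 2: 1423 + 109 = 1532
Selection 3: 1532 + 109 = 1641
Selection 4: 1641 + 109 = 1750
Selection 5: 1750 + 109 = 1859
Selection 6: 1859 + 109 = 1968
Selection 7: 1968 + 109 = 2077
Selection 8: 2077 + 109 = 2186 → 2186 − 2123 = 63
Selection 9: 63 + 109 = 172
Selection 10: 172 + 109 = 281
Selection 11: 281 + 109 = 390
Selection 12: 390 + 109 = 499
Selection 13: 499 + 109 = 608
Selection 14: 608 + 109 = 717

1423, 1532, 1641, 1750, 1859, 1968, 2077, 63, 172, 281, 390, 499, 608, 717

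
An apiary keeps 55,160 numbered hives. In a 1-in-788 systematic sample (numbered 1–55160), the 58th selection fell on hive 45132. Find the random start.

216

k = 788
r = 45132 − (58−1)×788 = 45132 − 44916 = 216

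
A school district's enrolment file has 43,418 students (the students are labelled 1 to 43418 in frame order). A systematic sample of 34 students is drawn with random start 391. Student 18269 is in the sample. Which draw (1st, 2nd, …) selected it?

k = 43418/34 = 1277
position = (18269 − 391)/1277 + 1 = 17878/1277 + 1 = 14 + 1 = 15

15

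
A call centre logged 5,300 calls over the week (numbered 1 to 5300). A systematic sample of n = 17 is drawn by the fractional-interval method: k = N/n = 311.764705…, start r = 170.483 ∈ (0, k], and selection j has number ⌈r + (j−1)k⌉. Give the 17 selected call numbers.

171, 483, 795, 1106, 1418, 1730, 2042, 2353, 2665, 2977, 3289, 3600, 3912, 4224, 4536, 4847, 5159

j=1: r + 0k = 170.483 → ⌈·⌉ = 171
j=2: r + 1k = 482.247705… → ⌈·⌉ = 483
j=3: r + 2k = 794.012411… → ⌈·⌉ = 795
j=4: r + 3k = 1105.777117… → ⌈·⌉ = 1106
j=5: r + 4k = 1417.541823… → ⌈·⌉ = 1418
j=6: r + 5k = 1729.306529… → ⌈·⌉ = 1730
j=7: r + 6k = 2041.071235… → ⌈·⌉ = 2042
j=8: r + 7k = 2352.835941… → ⌈·⌉ = 2353
j=9: r + 8k = 2664.600647… → ⌈·⌉ = 2665
j=10: r + 9k = 2976.365352… → ⌈·⌉ = 2977
j=11: r + 10k = 3288.130058… → ⌈·⌉ = 3289
j=12: r + 11k = 3599.894764… → ⌈·⌉ = 3600
j=13: r + 12k = 3911.659470… → ⌈·⌉ = 3912
j=14: r + 13k = 4223.424176… → ⌈·⌉ = 4224
j=15: r + 14k = 4535.188882… → ⌈·⌉ = 4536
j=16: r + 15k = 4846.953588… → ⌈·⌉ = 4847
j=17: r + 16k = 5158.718294… → ⌈·⌉ = 5159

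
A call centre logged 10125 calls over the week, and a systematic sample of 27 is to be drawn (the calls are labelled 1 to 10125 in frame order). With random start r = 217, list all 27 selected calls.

217, 592, 967, 1342, 1717, 2092, 2467, 2842, 3217, 3592, 3967, 4342, 4717, 5092, 5467, 5842, 6217, 6592, 6967, 7342, 7717, 8092, 8467, 8842, 9217, 9592, 9967

k = N/n = 10125/27 = 375
call 1: 217
call 2: 217 + 375 = 592
call 3: 592 + 375 = 967
call 4: 967 + 375 = 1342
call 5: 1342 + 375 = 1717
call 6: 1717 + 375 = 2092
call 7: 2092 + 375 = 2467
call 8: 2467 + 375 = 2842
call 9: 2842 + 375 = 3217
call 10: 3217 + 375 = 3592
call 11: 3592 + 375 = 3967
call 12: 3967 + 375 = 4342
call 13: 4342 + 375 = 4717
call 14: 4717 + 375 = 5092
call 15: 5092 + 375 = 5467
call 16: 5467 + 375 = 5842
call 17: 5842 + 375 = 6217
call 18: 6217 + 375 = 6592
call 19: 6592 + 375 = 6967
call 20: 6967 + 375 = 7342
call 21: 7342 + 375 = 7717
call 22: 7717 + 375 = 8092
call 23: 8092 + 375 = 8467
call 24: 8467 + 375 = 8842
call 25: 8842 + 375 = 9217
call 26: 9217 + 375 = 9592
call 27: 9592 + 375 = 9967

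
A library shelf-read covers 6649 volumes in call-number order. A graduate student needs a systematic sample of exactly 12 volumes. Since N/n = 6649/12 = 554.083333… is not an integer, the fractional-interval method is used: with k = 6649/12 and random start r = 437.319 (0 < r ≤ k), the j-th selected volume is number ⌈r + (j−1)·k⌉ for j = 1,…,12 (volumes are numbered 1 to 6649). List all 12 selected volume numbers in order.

438, 992, 1546, 2100, 2654, 3208, 3762, 4316, 4870, 5425, 5979, 6533

j=1: r + 0k = 437.319 → ⌈·⌉ = 438
j=2: r + 1k = 991.402333… → ⌈·⌉ = 992
j=3: r + 2k = 1545.485666… → ⌈·⌉ = 1546
j=4: r + 3k = 2099.569 → ⌈·⌉ = 2100
j=5: r + 4k = 2653.652333… → ⌈·⌉ = 2654
j=6: r + 5k = 3207.735666… → ⌈·⌉ = 3208
j=7: r + 6k = 3761.819 → ⌈·⌉ = 3762
j=8: r + 7k = 4315.902333… → ⌈·⌉ = 4316
j=9: r + 8k = 4869.985666… → ⌈·⌉ = 4870
j=10: r + 9k = 5424.069 → ⌈·⌉ = 5425
j=11: r + 10k = 5978.152333… → ⌈·⌉ = 5979
j=12: r + 11k = 6532.235666… → ⌈·⌉ = 6533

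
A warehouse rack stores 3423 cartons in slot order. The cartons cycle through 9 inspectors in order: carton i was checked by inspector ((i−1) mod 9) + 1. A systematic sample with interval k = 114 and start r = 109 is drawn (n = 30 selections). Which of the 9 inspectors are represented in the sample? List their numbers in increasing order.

Consecutive selections differ by k = 114, so their inspector numbers differ by 114 mod 9 = 6.
gcd(114, 9) = 3, so the sample visits 9/3 = 3 distinct residues mod 9.
Start 109 is inspector 1; the inspectors hit are 1, 4, 7.

1, 4, 7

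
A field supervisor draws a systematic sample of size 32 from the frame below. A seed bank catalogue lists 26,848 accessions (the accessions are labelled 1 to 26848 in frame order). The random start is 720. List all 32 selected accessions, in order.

720, 1559, 2398, 3237, 4076, 4915, 5754, 6593, 7432, 8271, 9110, 9949, 10788, 11627, 12466, 13305, 14144, 14983, 15822, 16661, 17500, 18339, 19178, 20017, 20856, 21695, 22534, 23373, 24212, 25051, 25890, 26729

k = N/n = 26848/32 = 839
accession 1: 720
accession 2: 720 + 839 = 1559
accession 3: 1559 + 839 = 2398
accession 4: 2398 + 839 = 3237
accession 5: 3237 + 839 = 4076
accession 6: 4076 + 839 = 4915
accession 7: 4915 + 839 = 5754
accession 8: 5754 + 839 = 6593
accession 9: 6593 + 839 = 7432
accession 10: 7432 + 839 = 8271
accession 11: 8271 + 839 = 9110
accession 12: 9110 + 839 = 9949
accession 13: 9949 + 839 = 10788
accession 14: 10788 + 839 = 11627
accession 15: 11627 + 839 = 12466
accession 16: 12466 + 839 = 13305
accession 17: 13305 + 839 = 14144
accession 18: 14144 + 839 = 14983
accession 19: 14983 + 839 = 15822
accession 20: 15822 + 839 = 16661
accession 21: 16661 + 839 = 17500
accession 22: 17500 + 839 = 18339
accession 23: 18339 + 839 = 19178
accession 24: 19178 + 839 = 20017
accession 25: 20017 + 839 = 20856
accession 26: 20856 + 839 = 21695
accession 27: 21695 + 839 = 22534
accession 28: 22534 + 839 = 23373
accession 29: 23373 + 839 = 24212
accession 30: 24212 + 839 = 25051
accession 31: 25051 + 839 = 25890
accession 32: 25890 + 839 = 26729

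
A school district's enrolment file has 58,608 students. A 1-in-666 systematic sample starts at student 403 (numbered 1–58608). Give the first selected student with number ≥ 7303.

k = 666
Steps past start: ⌈(7303 − 403)/666⌉ = ⌈6900/666⌉ = 11
Selected student: 403 + 11×666 = 7729

7729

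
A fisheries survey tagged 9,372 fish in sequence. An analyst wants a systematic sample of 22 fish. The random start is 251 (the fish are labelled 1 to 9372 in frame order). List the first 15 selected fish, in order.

k = N/n = 9372/22 = 426
fish 1: 251
fish 2: 251 + 426 = 677
fish 3: 677 + 426 = 1103
fish 4: 1103 + 426 = 1529
fish 5: 1529 + 426 = 1955
fish 6: 1955 + 426 = 2381
fish 7: 2381 + 426 = 2807
fish 8: 2807 + 426 = 3233
fish 9: 3233 + 426 = 3659
fish 10: 3659 + 426 = 4085
fish 11: 4085 + 426 = 4511
fish 12: 4511 + 426 = 4937
fish 13: 4937 + 426 = 5363
fish 14: 5363 + 426 = 5789
fish 15: 5789 + 426 = 6215

251, 677, 1103, 1529, 1955, 2381, 2807, 3233, 3659, 4085, 4511, 4937, 5363, 5789, 6215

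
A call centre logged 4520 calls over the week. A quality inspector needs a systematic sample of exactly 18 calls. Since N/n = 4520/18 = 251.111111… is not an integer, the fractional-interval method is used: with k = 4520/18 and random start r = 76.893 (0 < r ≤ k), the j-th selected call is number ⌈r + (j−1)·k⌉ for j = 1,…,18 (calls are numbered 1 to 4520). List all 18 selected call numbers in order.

77, 329, 580, 831, 1082, 1333, 1584, 1835, 2086, 2337, 2589, 2840, 3091, 3342, 3593, 3844, 4095, 4346

j=1: r + 0k = 76.893 → ⌈·⌉ = 77
j=2: r + 1k = 328.004111… → ⌈·⌉ = 329
j=3: r + 2k = 579.115222… → ⌈·⌉ = 580
j=4: r + 3k = 830.226333… → ⌈·⌉ = 831
j=5: r + 4k = 1081.337444… → ⌈·⌉ = 1082
j=6: r + 5k = 1332.448555… → ⌈·⌉ = 1333
j=7: r + 6k = 1583.559666… → ⌈·⌉ = 1584
j=8: r + 7k = 1834.670777… → ⌈·⌉ = 1835
j=9: r + 8k = 2085.781888… → ⌈·⌉ = 2086
j=10: r + 9k = 2336.893 → ⌈·⌉ = 2337
j=11: r + 10k = 2588.004111… → ⌈·⌉ = 2589
j=12: r + 11k = 2839.115222… → ⌈·⌉ = 2840
j=13: r + 12k = 3090.226333… → ⌈·⌉ = 3091
j=14: r + 13k = 3341.337444… → ⌈·⌉ = 3342
j=15: r + 14k = 3592.448555… → ⌈·⌉ = 3593
j=16: r + 15k = 3843.559666… → ⌈·⌉ = 3844
j=17: r + 16k = 4094.670777… → ⌈·⌉ = 4095
j=18: r + 17k = 4345.781888… → ⌈·⌉ = 4346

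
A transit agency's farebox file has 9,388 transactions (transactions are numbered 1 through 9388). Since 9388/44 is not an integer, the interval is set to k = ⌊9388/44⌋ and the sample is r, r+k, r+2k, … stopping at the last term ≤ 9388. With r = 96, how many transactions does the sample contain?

44

k = ⌊9388/44⌋ = 213
Achieved size = ⌊(9388 − 96)/213⌋ + 1 = ⌊9292/213⌋ + 1 = 43 + 1 = 44
(last selection: 96 + 43×213 = 9255 ≤ 9388; next would be 9468 > 9388)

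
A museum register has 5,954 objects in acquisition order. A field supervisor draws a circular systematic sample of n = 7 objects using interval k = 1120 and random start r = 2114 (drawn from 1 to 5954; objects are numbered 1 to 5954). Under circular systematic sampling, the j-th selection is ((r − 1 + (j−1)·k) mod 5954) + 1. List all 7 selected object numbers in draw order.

Selection 1: 2114
Selection 2: 2114 + 1120 = 3234
Selection 3: 3234 + 1120 = 4354
Selection 4: 4354 + 1120 = 5474
Selection 5: 5474 + 1120 = 6594 → 6594 − 5954 = 640
Selection 6: 640 + 1120 = 1760
Selection 7: 1760 + 1120 = 2880

2114, 3234, 4354, 5474, 640, 1760, 2880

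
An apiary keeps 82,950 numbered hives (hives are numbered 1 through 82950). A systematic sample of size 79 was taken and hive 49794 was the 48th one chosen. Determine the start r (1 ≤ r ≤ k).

k = 82950/79 = 1050
r = 49794 − (48−1)×1050 = 49794 − 49350 = 444

444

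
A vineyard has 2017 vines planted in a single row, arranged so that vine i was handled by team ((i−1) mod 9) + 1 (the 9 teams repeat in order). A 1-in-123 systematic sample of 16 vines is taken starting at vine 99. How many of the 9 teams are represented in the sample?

Consecutive selections differ by k = 123, so their team numbers differ by 123 mod 9 = 6.
gcd(123, 9) = 3, so the sample visits 9/3 = 3 distinct residues mod 9.
Start 99 is team 9; the teams hit are 3, 6, 9.

3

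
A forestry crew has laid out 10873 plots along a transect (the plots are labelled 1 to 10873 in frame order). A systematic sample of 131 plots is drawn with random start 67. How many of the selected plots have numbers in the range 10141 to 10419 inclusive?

k = 10873/131 = 83
First selection ≥ 10141: 67 + ⌈(10141−67)/83⌉·83 = 67 + 122×83 = 10193
Last selection ≤ 10419: 67 + ⌊(10419−67)/83⌋·83 = 67 + 124×83 = 10359
Count = 124 − 122 + 1 = 3

3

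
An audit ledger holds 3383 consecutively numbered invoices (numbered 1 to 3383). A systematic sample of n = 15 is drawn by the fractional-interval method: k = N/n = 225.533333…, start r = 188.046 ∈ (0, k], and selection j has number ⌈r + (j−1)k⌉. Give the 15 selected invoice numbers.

189, 414, 640, 865, 1091, 1316, 1542, 1767, 1993, 2218, 2444, 2669, 2895, 3120, 3346

j=1: r + 0k = 188.046 → ⌈·⌉ = 189
j=2: r + 1k = 413.579333… → ⌈·⌉ = 414
j=3: r + 2k = 639.112666… → ⌈·⌉ = 640
j=4: r + 3k = 864.646 → ⌈·⌉ = 865
j=5: r + 4k = 1090.179333… → ⌈·⌉ = 1091
j=6: r + 5k = 1315.712666… → ⌈·⌉ = 1316
j=7: r + 6k = 1541.246 → ⌈·⌉ = 1542
j=8: r + 7k = 1766.779333… → ⌈·⌉ = 1767
j=9: r + 8k = 1992.312666… → ⌈·⌉ = 1993
j=10: r + 9k = 2217.846 → ⌈·⌉ = 2218
j=11: r + 10k = 2443.379333… → ⌈·⌉ = 2444
j=12: r + 11k = 2668.912666… → ⌈·⌉ = 2669
j=13: r + 12k = 2894.446 → ⌈·⌉ = 2895
j=14: r + 13k = 3119.979333… → ⌈·⌉ = 3120
j=15: r + 14k = 3345.512666… → ⌈·⌉ = 3346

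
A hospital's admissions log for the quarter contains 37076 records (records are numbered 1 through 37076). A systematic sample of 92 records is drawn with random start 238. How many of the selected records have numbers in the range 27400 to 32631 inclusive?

k = 37076/92 = 403
First selection ≥ 27400: 238 + ⌈(27400−238)/403⌉·403 = 238 + 68×403 = 27642
Last selection ≤ 32631: 238 + ⌊(32631−238)/403⌋·403 = 238 + 80×403 = 32478
Count = 80 − 68 + 1 = 13

13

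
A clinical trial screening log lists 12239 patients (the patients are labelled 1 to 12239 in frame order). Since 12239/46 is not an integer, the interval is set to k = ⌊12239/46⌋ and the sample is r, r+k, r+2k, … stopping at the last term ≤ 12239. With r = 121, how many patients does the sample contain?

k = ⌊12239/46⌋ = 266
Achieved size = ⌊(12239 − 121)/266⌋ + 1 = ⌊12118/266⌋ + 1 = 45 + 1 = 46
(last selection: 121 + 45×266 = 12091 ≤ 12239; next would be 12357 > 12239)

46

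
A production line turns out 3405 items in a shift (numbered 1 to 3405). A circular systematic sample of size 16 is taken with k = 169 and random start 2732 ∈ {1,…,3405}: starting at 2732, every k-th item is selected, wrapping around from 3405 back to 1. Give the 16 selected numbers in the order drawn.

2732, 2901, 3070, 3239, 3, 172, 341, 510, 679, 848, 1017, 1186, 1355, 1524, 1693, 1862

Selection 1: 2732
Selection 2: 2732 + 169 = 2901
Selection 3: 2901 + 169 = 3070
Selection 4: 3070 + 169 = 3239
Selection 5: 3239 + 169 = 3408 → 3408 − 3405 = 3
Selection 6: 3 + 169 = 172
Selection 7: 172 + 169 = 341
Selection 8: 341 + 169 = 510
Selection 9: 510 + 169 = 679
Selection 10: 679 + 169 = 848
Selection 11: 848 + 169 = 1017
Selection 12: 1017 + 169 = 1186
Selection 13: 1186 + 169 = 1355
Selection 14: 1355 + 169 = 1524
Selection 15: 1524 + 169 = 1693
Selection 16: 1693 + 169 = 1862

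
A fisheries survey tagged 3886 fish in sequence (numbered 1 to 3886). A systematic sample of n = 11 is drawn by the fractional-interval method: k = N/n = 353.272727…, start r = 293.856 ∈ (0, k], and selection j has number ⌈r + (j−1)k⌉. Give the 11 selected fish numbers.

j=1: r + 0k = 293.856 → ⌈·⌉ = 294
j=2: r + 1k = 647.128727… → ⌈·⌉ = 648
j=3: r + 2k = 1000.401454… → ⌈·⌉ = 1001
j=4: r + 3k = 1353.674181… → ⌈·⌉ = 1354
j=5: r + 4k = 1706.946909… → ⌈·⌉ = 1707
j=6: r + 5k = 2060.219636… → ⌈·⌉ = 2061
j=7: r + 6k = 2413.492363… → ⌈·⌉ = 2414
j=8: r + 7k = 2766.765090… → ⌈·⌉ = 2767
j=9: r + 8k = 3120.037818… → ⌈·⌉ = 3121
j=10: r + 9k = 3473.310545… → ⌈·⌉ = 3474
j=11: r + 10k = 3826.583272… → ⌈·⌉ = 3827

294, 648, 1001, 1354, 1707, 2061, 2414, 2767, 3121, 3474, 3827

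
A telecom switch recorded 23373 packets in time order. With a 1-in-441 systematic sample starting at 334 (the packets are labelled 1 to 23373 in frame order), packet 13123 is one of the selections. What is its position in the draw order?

30

k = 441
position = (13123 − 334)/441 + 1 = 12789/441 + 1 = 29 + 1 = 30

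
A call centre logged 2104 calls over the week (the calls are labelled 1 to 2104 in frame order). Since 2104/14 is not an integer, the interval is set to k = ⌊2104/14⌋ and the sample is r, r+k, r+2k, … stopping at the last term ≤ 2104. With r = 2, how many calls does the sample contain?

k = ⌊2104/14⌋ = 150
Achieved size = ⌊(2104 − 2)/150⌋ + 1 = ⌊2102/150⌋ + 1 = 14 + 1 = 15
(last selection: 2 + 14×150 = 2102 ≤ 2104; next would be 2252 > 2104)

15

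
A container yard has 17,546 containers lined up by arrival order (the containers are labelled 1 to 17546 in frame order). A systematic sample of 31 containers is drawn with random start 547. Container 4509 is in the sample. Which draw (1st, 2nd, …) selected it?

k = 17546/31 = 566
position = (4509 − 547)/566 + 1 = 3962/566 + 1 = 7 + 1 = 8

8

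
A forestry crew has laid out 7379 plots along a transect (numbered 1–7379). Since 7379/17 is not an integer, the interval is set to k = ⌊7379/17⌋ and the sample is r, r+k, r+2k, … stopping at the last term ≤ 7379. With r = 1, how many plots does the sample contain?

18

k = ⌊7379/17⌋ = 434
Achieved size = ⌊(7379 − 1)/434⌋ + 1 = ⌊7378/434⌋ + 1 = 17 + 1 = 18
(last selection: 1 + 17×434 = 7379 ≤ 7379; next would be 7813 > 7379)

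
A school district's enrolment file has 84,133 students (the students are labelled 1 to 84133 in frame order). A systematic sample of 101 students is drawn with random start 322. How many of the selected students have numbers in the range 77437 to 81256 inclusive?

k = 84133/101 = 833
First selection ≥ 77437: 322 + ⌈(77437−322)/833⌉·833 = 322 + 93×833 = 77791
Last selection ≤ 81256: 322 + ⌊(81256−322)/833⌋·833 = 322 + 97×833 = 81123
Count = 97 − 93 + 1 = 5

5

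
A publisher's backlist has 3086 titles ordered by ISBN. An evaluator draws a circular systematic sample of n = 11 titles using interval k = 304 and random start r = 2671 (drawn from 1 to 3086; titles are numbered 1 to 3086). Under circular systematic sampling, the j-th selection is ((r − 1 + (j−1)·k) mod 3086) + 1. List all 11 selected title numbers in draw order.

Selection 1: 2671
Selection 2: 2671 + 304 = 2975
Selection 3: 2975 + 304 = 3279 → 3279 − 3086 = 193
Selection 4: 193 + 304 = 497
Selection 5: 497 + 304 = 801
Selection 6: 801 + 304 = 1105
Selection 7: 1105 + 304 = 1409
Selection 8: 1409 + 304 = 1713
Selection 9: 1713 + 304 = 2017
Selection 10: 2017 + 304 = 2321
Selection 11: 2321 + 304 = 2625

2671, 2975, 193, 497, 801, 1105, 1409, 1713, 2017, 2321, 2625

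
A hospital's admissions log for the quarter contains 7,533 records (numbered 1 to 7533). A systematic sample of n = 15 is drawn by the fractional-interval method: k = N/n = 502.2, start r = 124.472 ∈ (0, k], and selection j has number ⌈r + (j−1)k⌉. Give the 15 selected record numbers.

j=1: r + 0k = 124.472 → ⌈·⌉ = 125
j=2: r + 1k = 626.672 → ⌈·⌉ = 627
j=3: r + 2k = 1128.872 → ⌈·⌉ = 1129
j=4: r + 3k = 1631.072 → ⌈·⌉ = 1632
j=5: r + 4k = 2133.272 → ⌈·⌉ = 2134
j=6: r + 5k = 2635.472 → ⌈·⌉ = 2636
j=7: r + 6k = 3137.672 → ⌈·⌉ = 3138
j=8: r + 7k = 3639.872 → ⌈·⌉ = 3640
j=9: r + 8k = 4142.072 → ⌈·⌉ = 4143
j=10: r + 9k = 4644.272 → ⌈·⌉ = 4645
j=11: r + 10k = 5146.472 → ⌈·⌉ = 5147
j=12: r + 11k = 5648.672 → ⌈·⌉ = 5649
j=13: r + 12k = 6150.872 → ⌈·⌉ = 6151
j=14: r + 13k = 6653.072 → ⌈·⌉ = 6654
j=15: r + 14k = 7155.272 → ⌈·⌉ = 7156

125, 627, 1129, 1632, 2134, 2636, 3138, 3640, 4143, 4645, 5147, 5649, 6151, 6654, 7156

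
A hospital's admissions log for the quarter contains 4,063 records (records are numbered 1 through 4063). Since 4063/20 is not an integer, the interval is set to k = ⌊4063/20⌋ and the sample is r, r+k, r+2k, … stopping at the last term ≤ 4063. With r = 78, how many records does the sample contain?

k = ⌊4063/20⌋ = 203
Achieved size = ⌊(4063 − 78)/203⌋ + 1 = ⌊3985/203⌋ + 1 = 19 + 1 = 20
(last selection: 78 + 19×203 = 3935 ≤ 4063; next would be 4138 > 4063)

20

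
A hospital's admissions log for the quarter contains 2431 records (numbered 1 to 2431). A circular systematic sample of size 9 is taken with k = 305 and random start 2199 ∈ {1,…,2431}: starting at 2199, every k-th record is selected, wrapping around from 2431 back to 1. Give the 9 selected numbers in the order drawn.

Selection 1: 2199
Selection 2: 2199 + 305 = 2504 → 2504 − 2431 = 73
Selection 3: 73 + 305 = 378
Selection 4: 378 + 305 = 683
Selection 5: 683 + 305 = 988
Selection 6: 988 + 305 = 1293
Selection 7: 1293 + 305 = 1598
Selection 8: 1598 + 305 = 1903
Selection 9: 1903 + 305 = 2208

2199, 73, 378, 683, 988, 1293, 1598, 1903, 2208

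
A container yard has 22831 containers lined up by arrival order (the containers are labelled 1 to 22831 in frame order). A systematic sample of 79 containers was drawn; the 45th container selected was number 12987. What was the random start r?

271

k = 22831/79 = 289
r = 12987 − (45−1)×289 = 12987 − 12716 = 271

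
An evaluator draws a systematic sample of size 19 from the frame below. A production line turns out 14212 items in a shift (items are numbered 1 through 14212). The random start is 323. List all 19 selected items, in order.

323, 1071, 1819, 2567, 3315, 4063, 4811, 5559, 6307, 7055, 7803, 8551, 9299, 10047, 10795, 11543, 12291, 13039, 13787

k = N/n = 14212/19 = 748
item 1: 323
item 2: 323 + 748 = 1071
item 3: 1071 + 748 = 1819
item 4: 1819 + 748 = 2567
item 5: 2567 + 748 = 3315
item 6: 3315 + 748 = 4063
item 7: 4063 + 748 = 4811
item 8: 4811 + 748 = 5559
item 9: 5559 + 748 = 6307
item 10: 6307 + 748 = 7055
item 11: 7055 + 748 = 7803
item 12: 7803 + 748 = 8551
item 13: 8551 + 748 = 9299
item 14: 9299 + 748 = 10047
item 15: 10047 + 748 = 10795
item 16: 10795 + 748 = 11543
item 17: 11543 + 748 = 12291
item 18: 12291 + 748 = 13039
item 19: 13039 + 748 = 13787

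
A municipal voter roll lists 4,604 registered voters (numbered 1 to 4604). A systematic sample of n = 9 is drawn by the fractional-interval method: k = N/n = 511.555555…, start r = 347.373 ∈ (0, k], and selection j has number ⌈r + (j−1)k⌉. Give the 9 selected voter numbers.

j=1: r + 0k = 347.373 → ⌈·⌉ = 348
j=2: r + 1k = 858.928555… → ⌈·⌉ = 859
j=3: r + 2k = 1370.484111… → ⌈·⌉ = 1371
j=4: r + 3k = 1882.039666… → ⌈·⌉ = 1883
j=5: r + 4k = 2393.595222… → ⌈·⌉ = 2394
j=6: r + 5k = 2905.150777… → ⌈·⌉ = 2906
j=7: r + 6k = 3416.706333… → ⌈·⌉ = 3417
j=8: r + 7k = 3928.261888… → ⌈·⌉ = 3929
j=9: r + 8k = 4439.817444… → ⌈·⌉ = 4440

348, 859, 1371, 1883, 2394, 2906, 3417, 3929, 4440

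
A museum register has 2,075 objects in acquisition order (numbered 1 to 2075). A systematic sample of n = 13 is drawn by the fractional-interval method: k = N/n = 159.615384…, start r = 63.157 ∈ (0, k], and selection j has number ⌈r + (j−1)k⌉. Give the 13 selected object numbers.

64, 223, 383, 543, 702, 862, 1021, 1181, 1341, 1500, 1660, 1819, 1979

j=1: r + 0k = 63.157 → ⌈·⌉ = 64
j=2: r + 1k = 222.772384… → ⌈·⌉ = 223
j=3: r + 2k = 382.387769… → ⌈·⌉ = 383
j=4: r + 3k = 542.003153… → ⌈·⌉ = 543
j=5: r + 4k = 701.618538… → ⌈·⌉ = 702
j=6: r + 5k = 861.233923… → ⌈·⌉ = 862
j=7: r + 6k = 1020.849307… → ⌈·⌉ = 1021
j=8: r + 7k = 1180.464692… → ⌈·⌉ = 1181
j=9: r + 8k = 1340.080076… → ⌈·⌉ = 1341
j=10: r + 9k = 1499.695461… → ⌈·⌉ = 1500
j=11: r + 10k = 1659.310846… → ⌈·⌉ = 1660
j=12: r + 11k = 1818.926230… → ⌈·⌉ = 1819
j=13: r + 12k = 1978.541615… → ⌈·⌉ = 1979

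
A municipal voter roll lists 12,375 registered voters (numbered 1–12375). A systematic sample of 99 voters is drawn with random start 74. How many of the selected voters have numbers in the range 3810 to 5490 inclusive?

k = 12375/99 = 125
First selection ≥ 3810: 74 + ⌈(3810−74)/125⌉·125 = 74 + 30×125 = 3824
Last selection ≤ 5490: 74 + ⌊(5490−74)/125⌋·125 = 74 + 43×125 = 5449
Count = 43 − 30 + 1 = 14

14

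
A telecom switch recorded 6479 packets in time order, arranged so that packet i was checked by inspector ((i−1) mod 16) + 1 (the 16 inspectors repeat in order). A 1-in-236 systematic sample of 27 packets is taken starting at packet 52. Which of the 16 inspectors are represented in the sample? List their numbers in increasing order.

Consecutive selections differ by k = 236, so their inspector numbers differ by 236 mod 16 = 12.
gcd(236, 16) = 4, so the sample visits 16/4 = 4 distinct residues mod 16.
Start 52 is inspector 4; the inspectors hit are 4, 8, 12, 16.

4, 8, 12, 16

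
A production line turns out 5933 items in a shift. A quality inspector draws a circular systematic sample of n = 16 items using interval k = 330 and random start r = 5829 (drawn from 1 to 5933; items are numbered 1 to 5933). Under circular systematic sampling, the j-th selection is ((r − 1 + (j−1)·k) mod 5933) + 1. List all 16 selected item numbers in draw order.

Selection 1: 5829
Selection 2: 5829 + 330 = 6159 → 6159 − 5933 = 226
Selection 3: 226 + 330 = 556
Selection 4: 556 + 330 = 886
Selection 5: 886 + 330 = 1216
Selection 6: 1216 + 330 = 1546
Selection 7: 1546 + 330 = 1876
Selection 8: 1876 + 330 = 2206
Selection 9: 2206 + 330 = 2536
Selection 10: 2536 + 330 = 2866
Selection 11: 2866 + 330 = 3196
Selection 12: 3196 + 330 = 3526
Selection 13: 3526 + 330 = 3856
Selection 14: 3856 + 330 = 4186
Selection 15: 4186 + 330 = 4516
Selection 16: 4516 + 330 = 4846

5829, 226, 556, 886, 1216, 1546, 1876, 2206, 2536, 2866, 3196, 3526, 3856, 4186, 4516, 4846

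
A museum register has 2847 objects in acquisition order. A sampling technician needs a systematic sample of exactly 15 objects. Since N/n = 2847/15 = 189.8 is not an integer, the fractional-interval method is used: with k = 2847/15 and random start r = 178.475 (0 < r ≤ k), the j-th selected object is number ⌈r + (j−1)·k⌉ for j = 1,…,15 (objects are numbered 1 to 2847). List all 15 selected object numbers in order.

179, 369, 559, 748, 938, 1128, 1318, 1508, 1697, 1887, 2077, 2267, 2457, 2646, 2836

j=1: r + 0k = 178.475 → ⌈·⌉ = 179
j=2: r + 1k = 368.275 → ⌈·⌉ = 369
j=3: r + 2k = 558.075 → ⌈·⌉ = 559
j=4: r + 3k = 747.875 → ⌈·⌉ = 748
j=5: r + 4k = 937.675 → ⌈·⌉ = 938
j=6: r + 5k = 1127.475 → ⌈·⌉ = 1128
j=7: r + 6k = 1317.275 → ⌈·⌉ = 1318
j=8: r + 7k = 1507.075 → ⌈·⌉ = 1508
j=9: r + 8k = 1696.875 → ⌈·⌉ = 1697
j=10: r + 9k = 1886.675 → ⌈·⌉ = 1887
j=11: r + 10k = 2076.475 → ⌈·⌉ = 2077
j=12: r + 11k = 2266.275 → ⌈·⌉ = 2267
j=13: r + 12k = 2456.075 → ⌈·⌉ = 2457
j=14: r + 13k = 2645.875 → ⌈·⌉ = 2646
j=15: r + 14k = 2835.675 → ⌈·⌉ = 2836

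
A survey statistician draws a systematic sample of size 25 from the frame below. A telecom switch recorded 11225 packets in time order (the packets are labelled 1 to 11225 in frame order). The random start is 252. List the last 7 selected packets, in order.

k = N/n = 11225/25 = 449
19th selection = 252 + 18×449 = 8334
20th: 8334 + 449 = 8783
21st: 8783 + 449 = 9232
22nd: 9232 + 449 = 9681
23rd: 9681 + 449 = 10130
24th: 10130 + 449 = 10579
25th: 10579 + 449 = 11028

8334, 8783, 9232, 9681, 10130, 10579, 11028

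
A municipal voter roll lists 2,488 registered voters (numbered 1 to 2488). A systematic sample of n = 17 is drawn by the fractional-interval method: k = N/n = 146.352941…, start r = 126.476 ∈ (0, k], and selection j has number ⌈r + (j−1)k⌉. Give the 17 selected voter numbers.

127, 273, 420, 566, 712, 859, 1005, 1151, 1298, 1444, 1591, 1737, 1883, 2030, 2176, 2322, 2469

j=1: r + 0k = 126.476 → ⌈·⌉ = 127
j=2: r + 1k = 272.828941… → ⌈·⌉ = 273
j=3: r + 2k = 419.181882… → ⌈·⌉ = 420
j=4: r + 3k = 565.534823… → ⌈·⌉ = 566
j=5: r + 4k = 711.887764… → ⌈·⌉ = 712
j=6: r + 5k = 858.240705… → ⌈·⌉ = 859
j=7: r + 6k = 1004.593647… → ⌈·⌉ = 1005
j=8: r + 7k = 1150.946588… → ⌈·⌉ = 1151
j=9: r + 8k = 1297.299529… → ⌈·⌉ = 1298
j=10: r + 9k = 1443.652470… → ⌈·⌉ = 1444
j=11: r + 10k = 1590.005411… → ⌈·⌉ = 1591
j=12: r + 11k = 1736.358352… → ⌈·⌉ = 1737
j=13: r + 12k = 1882.711294… → ⌈·⌉ = 1883
j=14: r + 13k = 2029.064235… → ⌈·⌉ = 2030
j=15: r + 14k = 2175.417176… → ⌈·⌉ = 2176
j=16: r + 15k = 2321.770117… → ⌈·⌉ = 2322
j=17: r + 16k = 2468.123058… → ⌈·⌉ = 2469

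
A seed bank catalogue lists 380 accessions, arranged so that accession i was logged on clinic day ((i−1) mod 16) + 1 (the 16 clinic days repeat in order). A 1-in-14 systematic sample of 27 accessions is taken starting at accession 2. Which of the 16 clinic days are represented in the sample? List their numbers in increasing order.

Consecutive selections differ by k = 14, so their clinic day numbers differ by 14 mod 16 = 14.
gcd(14, 16) = 2, so the sample visits 16/2 = 8 distinct residues mod 16.
Start 2 is clinic day 2; the clinic days hit are 2, 4, 6, 8, 10, 12, 14, 16.

2, 4, 6, 8, 10, 12, 14, 16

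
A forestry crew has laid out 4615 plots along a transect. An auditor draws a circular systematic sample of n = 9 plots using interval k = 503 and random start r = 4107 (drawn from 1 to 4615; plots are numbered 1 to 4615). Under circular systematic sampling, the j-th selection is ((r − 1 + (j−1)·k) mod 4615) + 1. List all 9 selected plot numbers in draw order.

4107, 4610, 498, 1001, 1504, 2007, 2510, 3013, 3516

Selection 1: 4107
Selection 2: 4107 + 503 = 4610
Selection 3: 4610 + 503 = 5113 → 5113 − 4615 = 498
Selection 4: 498 + 503 = 1001
Selection 5: 1001 + 503 = 1504
Selection 6: 1504 + 503 = 2007
Selection 7: 2007 + 503 = 2510
Selection 8: 2510 + 503 = 3013
Selection 9: 3013 + 503 = 3516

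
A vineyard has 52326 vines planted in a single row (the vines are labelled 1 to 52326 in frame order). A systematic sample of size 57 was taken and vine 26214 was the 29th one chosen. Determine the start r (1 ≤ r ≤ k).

k = 52326/57 = 918
r = 26214 − (29−1)×918 = 26214 − 25704 = 510

510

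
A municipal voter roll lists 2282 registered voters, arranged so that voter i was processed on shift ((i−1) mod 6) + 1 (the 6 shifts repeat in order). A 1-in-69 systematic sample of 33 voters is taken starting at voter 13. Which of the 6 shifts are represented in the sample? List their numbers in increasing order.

Consecutive selections differ by k = 69, so their shift numbers differ by 69 mod 6 = 3.
gcd(69, 6) = 3, so the sample visits 6/3 = 2 distinct residues mod 6.
Start 13 is shift 1; the shifts hit are 1, 4.

1, 4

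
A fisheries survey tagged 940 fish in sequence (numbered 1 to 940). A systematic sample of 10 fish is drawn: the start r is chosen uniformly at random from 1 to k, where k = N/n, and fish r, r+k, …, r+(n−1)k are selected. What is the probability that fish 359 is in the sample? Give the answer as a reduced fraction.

k = 940/10 = 94.
Fish 359 is selected iff r ≡ 359 (mod 94); exactly one such r in {1,…,94}.
Inclusion probability = 1/94.

1/94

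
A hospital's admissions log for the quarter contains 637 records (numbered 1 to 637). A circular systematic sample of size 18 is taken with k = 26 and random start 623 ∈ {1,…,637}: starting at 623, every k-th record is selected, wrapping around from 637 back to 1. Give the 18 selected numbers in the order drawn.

623, 12, 38, 64, 90, 116, 142, 168, 194, 220, 246, 272, 298, 324, 350, 376, 402, 428

Selection 1: 623
Selection 2: 623 + 26 = 649 → 649 − 637 = 12
Selection 3: 12 + 26 = 38
Selection 4: 38 + 26 = 64
Selection 5: 64 + 26 = 90
Selection 6: 90 + 26 = 116
Selection 7: 116 + 26 = 142
Selection 8: 142 + 26 = 168
Selection 9: 168 + 26 = 194
Selection 10: 194 + 26 = 220
Selection 11: 220 + 26 = 246
Selection 12: 246 + 26 = 272
Selection 13: 272 + 26 = 298
Selection 14: 298 + 26 = 324
Selection 15: 324 + 26 = 350
Selection 16: 350 + 26 = 376
Selection 17: 376 + 26 = 402
Selection 18: 402 + 26 = 428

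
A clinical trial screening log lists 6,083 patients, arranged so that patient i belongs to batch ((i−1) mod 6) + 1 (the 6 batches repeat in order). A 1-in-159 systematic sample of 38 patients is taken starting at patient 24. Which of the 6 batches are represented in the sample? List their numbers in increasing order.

3, 6

Consecutive selections differ by k = 159, so their batch numbers differ by 159 mod 6 = 3.
gcd(159, 6) = 3, so the sample visits 6/3 = 2 distinct residues mod 6.
Start 24 is batch 6; the batches hit are 3, 6.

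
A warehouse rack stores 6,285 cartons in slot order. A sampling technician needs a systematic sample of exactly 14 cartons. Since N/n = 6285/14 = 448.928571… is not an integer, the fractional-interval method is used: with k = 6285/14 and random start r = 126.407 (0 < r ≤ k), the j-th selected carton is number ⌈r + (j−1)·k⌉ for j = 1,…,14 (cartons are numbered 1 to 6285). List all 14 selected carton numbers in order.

j=1: r + 0k = 126.407 → ⌈·⌉ = 127
j=2: r + 1k = 575.335571… → ⌈·⌉ = 576
j=3: r + 2k = 1024.264142… → ⌈·⌉ = 1025
j=4: r + 3k = 1473.192714… → ⌈·⌉ = 1474
j=5: r + 4k = 1922.121285… → ⌈·⌉ = 1923
j=6: r + 5k = 2371.049857… → ⌈·⌉ = 2372
j=7: r + 6k = 2819.978428… → ⌈·⌉ = 2820
j=8: r + 7k = 3268.907 → ⌈·⌉ = 3269
j=9: r + 8k = 3717.835571… → ⌈·⌉ = 3718
j=10: r + 9k = 4166.764142… → ⌈·⌉ = 4167
j=11: r + 10k = 4615.692714… → ⌈·⌉ = 4616
j=12: r + 11k = 5064.621285… → ⌈·⌉ = 5065
j=13: r + 12k = 5513.549857… → ⌈·⌉ = 5514
j=14: r + 13k = 5962.478428… → ⌈·⌉ = 5963

127, 576, 1025, 1474, 1923, 2372, 2820, 3269, 3718, 4167, 4616, 5065, 5514, 5963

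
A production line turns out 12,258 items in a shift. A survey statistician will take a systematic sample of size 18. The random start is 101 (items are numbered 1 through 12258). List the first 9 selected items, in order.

k = N/n = 12258/18 = 681
item 1: 101
item 2: 101 + 681 = 782
item 3: 782 + 681 = 1463
item 4: 1463 + 681 = 2144
item 5: 2144 + 681 = 2825
item 6: 2825 + 681 = 3506
item 7: 3506 + 681 = 4187
item 8: 4187 + 681 = 4868
item 9: 4868 + 681 = 5549

101, 782, 1463, 2144, 2825, 3506, 4187, 4868, 5549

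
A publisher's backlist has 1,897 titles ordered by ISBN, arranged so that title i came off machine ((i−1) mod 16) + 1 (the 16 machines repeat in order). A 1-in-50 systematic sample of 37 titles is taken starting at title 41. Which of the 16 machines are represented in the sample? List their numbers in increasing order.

Consecutive selections differ by k = 50, so their machine numbers differ by 50 mod 16 = 2.
gcd(50, 16) = 2, so the sample visits 16/2 = 8 distinct residues mod 16.
Start 41 is machine 9; the machines hit are 1, 3, 5, 7, 9, 11, 13, 15.

1, 3, 5, 7, 9, 11, 13, 15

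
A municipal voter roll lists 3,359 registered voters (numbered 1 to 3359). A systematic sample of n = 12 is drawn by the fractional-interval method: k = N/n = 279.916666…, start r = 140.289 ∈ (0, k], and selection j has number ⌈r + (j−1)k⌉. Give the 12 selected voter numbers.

141, 421, 701, 981, 1260, 1540, 1820, 2100, 2380, 2660, 2940, 3220

j=1: r + 0k = 140.289 → ⌈·⌉ = 141
j=2: r + 1k = 420.205666… → ⌈·⌉ = 421
j=3: r + 2k = 700.122333… → ⌈·⌉ = 701
j=4: r + 3k = 980.039 → ⌈·⌉ = 981
j=5: r + 4k = 1259.955666… → ⌈·⌉ = 1260
j=6: r + 5k = 1539.872333… → ⌈·⌉ = 1540
j=7: r + 6k = 1819.789 → ⌈·⌉ = 1820
j=8: r + 7k = 2099.705666… → ⌈·⌉ = 2100
j=9: r + 8k = 2379.622333… → ⌈·⌉ = 2380
j=10: r + 9k = 2659.539 → ⌈·⌉ = 2660
j=11: r + 10k = 2939.455666… → ⌈·⌉ = 2940
j=12: r + 11k = 3219.372333… → ⌈·⌉ = 3220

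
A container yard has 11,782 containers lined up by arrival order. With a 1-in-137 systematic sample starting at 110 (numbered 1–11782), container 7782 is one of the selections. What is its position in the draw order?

57

k = 137
position = (7782 − 110)/137 + 1 = 7672/137 + 1 = 56 + 1 = 57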